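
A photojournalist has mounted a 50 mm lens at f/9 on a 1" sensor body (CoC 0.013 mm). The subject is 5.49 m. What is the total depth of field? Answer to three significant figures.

Hyperfocal distance H = f²/(N·c) + f = 50²/(9 × 0.013) + 50 = 2500/0.117 + 50 ≈ 21417.5 mm ≈ 21.42 m.
Near limit Dn = s·(H − f)/(H + s − 2f) = 5490 × (21417.5 − 50) / (21417.5 + 5490 − 2 × 50) = 5490 × 21367.5 / 26807.5 ≈ 4375.9 mm.
Far limit Df = s·(H − f)/(H − s) = 5490 × (21417.5 − 50) / (21417.5 − 5490) = 5490 × 21367.5 / 15927.5 ≈ 7365.1 mm.
Depth of field = Df − Dn = 7365.1 − 4375.9 ≈ 2989.2 mm ≈ 2.99 m.

2.99 m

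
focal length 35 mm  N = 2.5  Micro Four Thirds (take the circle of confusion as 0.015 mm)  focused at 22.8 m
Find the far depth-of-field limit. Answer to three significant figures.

75.2 m

Hyperfocal distance H = f²/(N·c) + f = 35²/(2.5 × 0.015) + 35 = 1225/0.0375 + 35 ≈ 32701.7 mm ≈ 32.70 m.
Far limit Df = s·(H − f)/(H − s) = 22800 × (32701.7 − 35) / (32701.7 − 22800) = 22800 × 32666.7 / 9901.7 ≈ 75220 mm ≈ 75.2 m.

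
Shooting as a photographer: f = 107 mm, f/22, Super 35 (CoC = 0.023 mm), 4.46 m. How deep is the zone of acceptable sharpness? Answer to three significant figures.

1.78 m

Hyperfocal distance H = f²/(N·c) + f = 107²/(22 × 0.023) + 107 = 11449/0.506 + 107 ≈ 22733.5 mm ≈ 22.73 m.
Near limit Dn = s·(H − f)/(H + s − 2f) = 4460 × (22733.5 − 107) / (22733.5 + 4460 − 2 × 107) = 4460 × 22626.5 / 26979.5 ≈ 3740.4 mm.
Far limit Df = s·(H − f)/(H − s) = 4460 × (22733.5 − 107) / (22733.5 − 4460) = 4460 × 22626.5 / 18273.5 ≈ 5522.4 mm.
Depth of field = Df − Dn = 5522.4 − 3740.4 ≈ 1782.0 mm ≈ 1.78 m.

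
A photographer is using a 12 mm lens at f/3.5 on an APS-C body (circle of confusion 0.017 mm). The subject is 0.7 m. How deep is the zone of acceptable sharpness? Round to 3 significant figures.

433 mm

Hyperfocal distance H = f²/(N·c) + f = 12²/(3.5 × 0.017) + 12 = 144/0.0595 + 12 ≈ 2432.2 mm ≈ 2.432 m.
Near limit Dn = s·(H − f)/(H + s − 2f) = 700 × (2432.2 − 12) / (2432.2 + 700 − 2 × 12) = 700 × 2420.2 / 3108.2 ≈ 545.05 mm.
Far limit Df = s·(H − f)/(H − s) = 700 × (2432.2 − 12) / (2432.2 − 700) = 700 × 2420.2 / 1732.2 ≈ 978.03 mm.
Depth of field = Df − Dn = 978.03 − 545.05 ≈ 432.98 mm.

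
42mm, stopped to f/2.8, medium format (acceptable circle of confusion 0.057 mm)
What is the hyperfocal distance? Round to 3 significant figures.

Hyperfocal distance H = f²/(N·c) + f = 42²/(2.8 × 0.057) + 42 = 1764/0.1596 + 42 ≈ 11094.6 mm ≈ 11.1 m.

11.1 m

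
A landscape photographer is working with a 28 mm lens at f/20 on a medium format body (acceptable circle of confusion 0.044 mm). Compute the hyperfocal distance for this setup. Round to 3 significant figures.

0.919 m

Hyperfocal distance H = f²/(N·c) + f = 28²/(20 × 0.044) + 28 = 784/0.88 + 28 ≈ 918.9 mm ≈ 0.919 m.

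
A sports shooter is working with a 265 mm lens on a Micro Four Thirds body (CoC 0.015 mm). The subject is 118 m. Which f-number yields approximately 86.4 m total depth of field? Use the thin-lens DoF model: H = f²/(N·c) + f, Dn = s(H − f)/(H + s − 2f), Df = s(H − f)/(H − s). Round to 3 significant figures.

f/13

Write h = H − f = f²/(N·c). The thin-lens limits are Dn = s·h/(h + (s−f)) and Df = s·h/(h − (s−f)), so DoF = Df − Dn = 2·s·(s−f)·h / (h² − (s−f)²).
That is a quadratic in h: DoF·h² − 2·s·(s−f)·h − DoF·(s−f)² = 0 ⇒ h = (s−f)·(s + √(s² + DoF²)) / DoF = 117735 × (118000 + √(118000² + 86400²)) / 86400 = 117735 × (118000 + 146250) / 86400 ≈ 360086 mm.
Then N = f²/(c·h) = 265² / (0.015 × 360086) = 70225 / 5401.3 ≈ 13.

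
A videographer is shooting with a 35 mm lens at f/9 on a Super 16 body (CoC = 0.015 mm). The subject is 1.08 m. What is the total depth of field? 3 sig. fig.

Hyperfocal distance H = f²/(N·c) + f = 35²/(9 × 0.015) + 35 = 1225/0.135 + 35 ≈ 9109.1 mm ≈ 9.109 m.
Near limit Dn = s·(H − f)/(H + s − 2f) = 1080 × (9109.1 − 35) / (9109.1 + 1080 − 2 × 35) = 1080 × 9074.1 / 10119.1 ≈ 968.47 mm.
Far limit Df = s·(H − f)/(H − s) = 1080 × (9109.1 − 35) / (9109.1 − 1080) = 1080 × 9074.1 / 8029.1 ≈ 1220.56 mm.
Depth of field = Df − Dn = 1220.56 − 968.47 ≈ 252.09 mm.

252 mm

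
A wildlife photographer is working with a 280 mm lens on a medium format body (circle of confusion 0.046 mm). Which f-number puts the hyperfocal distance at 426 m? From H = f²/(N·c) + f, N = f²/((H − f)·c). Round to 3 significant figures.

f/4

Rearrange H = f²/(N·c) + f for N: N = f² / ((H − f)·c).
N = 280² / ((426000 − 280) × 0.046) = 78400 / 19583 ≈ 4.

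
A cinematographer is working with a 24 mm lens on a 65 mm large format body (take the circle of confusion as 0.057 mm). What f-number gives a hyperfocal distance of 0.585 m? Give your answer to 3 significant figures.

Rearrange H = f²/(N·c) + f for N: N = f² / ((H − f)·c).
N = 24² / ((585 − 24) × 0.057) = 576 / 31.98 ≈ 18.

f/18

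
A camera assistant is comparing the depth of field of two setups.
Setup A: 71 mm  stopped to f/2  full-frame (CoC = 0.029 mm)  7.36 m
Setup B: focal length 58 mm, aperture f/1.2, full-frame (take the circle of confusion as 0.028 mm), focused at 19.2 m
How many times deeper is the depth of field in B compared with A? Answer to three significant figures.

6.13

Setup A: H = 71²/(2×0.029) + 71 ≈ 86984.8 mm; DoF = Df − Dn = 8033.7 − 6790.5 ≈ 1243.2 mm.
Setup B: H = 58²/(1.2×0.028) + 58 ≈ 100177.0 mm; DoF = Df − Dn = 23738.6 − 16118.3 ≈ 7620.3 mm.
Ratio = 7620.3 / 1243.2 ≈ 6.13.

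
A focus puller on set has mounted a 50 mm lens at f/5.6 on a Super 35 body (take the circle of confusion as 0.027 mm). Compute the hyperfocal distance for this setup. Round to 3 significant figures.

16.6 m

Hyperfocal distance H = f²/(N·c) + f = 50²/(5.6 × 0.027) + 50 = 2500/0.1512 + 50 ≈ 16584.4 mm ≈ 16.6 m.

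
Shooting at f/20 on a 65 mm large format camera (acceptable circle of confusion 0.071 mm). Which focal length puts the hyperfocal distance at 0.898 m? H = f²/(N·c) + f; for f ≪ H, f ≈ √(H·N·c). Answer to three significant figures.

From H = f²/(N·c) + f, with f ≪ H: f ≈ √(H·N·c) = √(898 × 20 × 0.071) = √1275.2 ≈ 35.71 mm.
Exact: f² + N·c·f − N·c·H = 0 ⇒ f = (−N·c + √((N·c)² + 4·N·c·H))/2 = (−1.42 + √5102.7)/2 ≈ 35.006 mm ≈ 35.0 mm.

35.0 mm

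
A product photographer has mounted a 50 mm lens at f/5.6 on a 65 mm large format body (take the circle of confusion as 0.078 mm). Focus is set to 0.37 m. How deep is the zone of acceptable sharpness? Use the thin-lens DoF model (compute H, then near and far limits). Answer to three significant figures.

Hyperfocal distance H = f²/(N·c) + f = 50²/(5.6 × 0.078) + 50 = 2500/0.4368 + 50 ≈ 5773.4 mm ≈ 5.773 m.
Near limit Dn = s·(H − f)/(H + s − 2f) = 370 × (5773.4 − 50) / (5773.4 + 370 − 2 × 50) = 370 × 5723.4 / 6043.4 ≈ 350.409 mm.
Far limit Df = s·(H − f)/(H − s) = 370 × (5773.4 − 50) / (5773.4 − 370) = 370 × 5723.4 / 5403.4 ≈ 391.912 mm.
Depth of field = Df − Dn = 391.912 − 350.409 ≈ 41.503 mm.

41.5 mm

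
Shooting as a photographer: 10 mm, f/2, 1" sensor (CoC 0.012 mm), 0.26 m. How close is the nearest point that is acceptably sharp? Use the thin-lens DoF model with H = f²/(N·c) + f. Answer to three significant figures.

245 mm

Hyperfocal distance H = f²/(N·c) + f = 10²/(2 × 0.012) + 10 = 100/0.024 + 10 ≈ 4176.7 mm ≈ 4.177 m.
Near limit Dn = s·(H − f)/(H + s − 2f) = 260 × (4176.7 − 10) / (4176.7 + 260 − 2 × 10) = 260 × 4166.7 / 4416.7 ≈ 245.28 mm.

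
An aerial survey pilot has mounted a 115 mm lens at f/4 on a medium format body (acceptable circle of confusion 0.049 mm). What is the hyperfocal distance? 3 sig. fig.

Hyperfocal distance H = f²/(N·c) + f = 115²/(4 × 0.049) + 115 = 13225/0.196 + 115 ≈ 67589.5 mm ≈ 67.6 m.

67.6 m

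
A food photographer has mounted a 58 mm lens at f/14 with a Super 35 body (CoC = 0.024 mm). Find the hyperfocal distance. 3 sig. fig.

10.1 m

Hyperfocal distance H = f²/(N·c) + f = 58²/(14 × 0.024) + 58 = 3364/0.336 + 58 ≈ 10069.9 mm ≈ 10.1 m.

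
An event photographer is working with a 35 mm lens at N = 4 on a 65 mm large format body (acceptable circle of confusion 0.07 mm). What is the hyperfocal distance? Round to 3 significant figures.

4.41 m

Hyperfocal distance H = f²/(N·c) + f = 35²/(4 × 0.07) + 35 = 1225/0.28 + 35 ≈ 4410.0 mm ≈ 4.41 m.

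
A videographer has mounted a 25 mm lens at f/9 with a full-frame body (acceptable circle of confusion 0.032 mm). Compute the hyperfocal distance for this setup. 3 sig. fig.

2.20 m

Hyperfocal distance H = f²/(N·c) + f = 25²/(9 × 0.032) + 25 = 625/0.288 + 25 ≈ 2195.1 mm ≈ 2.20 m.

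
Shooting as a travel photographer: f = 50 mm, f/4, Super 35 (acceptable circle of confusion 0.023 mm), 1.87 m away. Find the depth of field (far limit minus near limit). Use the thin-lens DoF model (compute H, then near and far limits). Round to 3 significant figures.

Hyperfocal distance H = f²/(N·c) + f = 50²/(4 × 0.023) + 50 = 2500/0.092 + 50 ≈ 27223.9 mm ≈ 27.22 m.
Near limit Dn = s·(H − f)/(H + s − 2f) = 1870 × (27223.9 − 50) / (27223.9 + 1870 − 2 × 50) = 1870 × 27173.9 / 28993.9 ≈ 1752.62 mm.
Far limit Df = s·(H − f)/(H − s) = 1870 × (27223.9 − 50) / (27223.9 − 1870) = 1870 × 27173.9 / 25353.9 ≈ 2004.24 mm.
Depth of field = Df − Dn = 2004.24 − 1752.62 ≈ 251.62 mm.

252 mm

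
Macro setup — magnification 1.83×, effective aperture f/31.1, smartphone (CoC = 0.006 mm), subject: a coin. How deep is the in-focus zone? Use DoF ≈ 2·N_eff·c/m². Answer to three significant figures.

At magnification m, DoF ≈ 2·N_eff·c/m² = 2 × 31.1 × 0.006 / 1.83² = 0.3732 / 3.349 ≈ 0.111 mm.

0.111 mm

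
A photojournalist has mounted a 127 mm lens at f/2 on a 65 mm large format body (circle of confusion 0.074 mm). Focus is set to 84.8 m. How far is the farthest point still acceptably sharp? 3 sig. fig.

380 m

Hyperfocal distance H = f²/(N·c) + f = 127²/(2 × 0.074) + 127 = 16129/0.148 + 127 ≈ 109106.7 mm ≈ 109.1 m.
Far limit Df = s·(H − f)/(H − s) = 84800 × (109106.7 − 127) / (109106.7 − 84800) = 84800 × 108979.7 / 24306.7 ≈ 380203 mm ≈ 380 m.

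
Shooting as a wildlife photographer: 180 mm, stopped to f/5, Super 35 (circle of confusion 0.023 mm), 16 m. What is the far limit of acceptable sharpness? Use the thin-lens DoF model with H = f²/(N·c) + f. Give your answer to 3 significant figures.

17.0 m

Hyperfocal distance H = f²/(N·c) + f = 180²/(5 × 0.023) + 180 = 32400/0.115 + 180 ≈ 281919.1 mm ≈ 281.9 m.
Far limit Df = s·(H − f)/(H − s) = 16000 × (281919.1 − 180) / (281919.1 − 16000) = 16000 × 281739.1 / 265919.1 ≈ 16952 mm ≈ 17.0 m.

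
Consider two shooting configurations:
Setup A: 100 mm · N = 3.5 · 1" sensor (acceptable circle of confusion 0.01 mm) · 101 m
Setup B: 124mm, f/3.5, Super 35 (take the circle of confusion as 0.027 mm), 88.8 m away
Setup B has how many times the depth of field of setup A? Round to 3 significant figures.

Setup A: H = 100²/(3.5×0.01) + 100 ≈ 285814.3 mm; DoF = Df − Dn = 156141 − 74641 ≈ 81500 mm.
Setup B: H = 124²/(3.5×0.027) + 124 ≈ 162833.0 mm; DoF = Df − Dn = 195164 − 57476 ≈ 137688 mm.
Ratio = 137688 / 81500 ≈ 1.69.

1.69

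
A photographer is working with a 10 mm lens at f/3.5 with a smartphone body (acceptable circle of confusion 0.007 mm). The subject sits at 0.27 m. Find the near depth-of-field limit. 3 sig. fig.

Hyperfocal distance H = f²/(N·c) + f = 10²/(3.5 × 0.007) + 10 = 100/0.0245 + 10 ≈ 4091.6 mm ≈ 4.092 m.
Near limit Dn = s·(H − f)/(H + s − 2f) = 270 × (4091.6 − 10) / (4091.6 + 270 − 2 × 10) = 270 × 4081.6 / 4341.6 ≈ 253.83 mm.

254 mm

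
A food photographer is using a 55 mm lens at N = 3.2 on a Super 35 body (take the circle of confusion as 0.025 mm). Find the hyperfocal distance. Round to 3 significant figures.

Hyperfocal distance H = f²/(N·c) + f = 55²/(3.2 × 0.025) + 55 = 3025/0.08 + 55 ≈ 37867.5 mm ≈ 37.9 m.

37.9 m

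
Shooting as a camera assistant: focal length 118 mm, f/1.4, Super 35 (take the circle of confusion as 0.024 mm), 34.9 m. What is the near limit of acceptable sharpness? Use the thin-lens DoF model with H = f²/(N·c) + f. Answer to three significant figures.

Hyperfocal distance H = f²/(N·c) + f = 118²/(1.4 × 0.024) + 118 = 13924/0.0336 + 118 ≈ 414522.8 mm ≈ 414.5 m.
Near limit Dn = s·(H − f)/(H + s − 2f) = 34900 × (414522.8 − 118) / (414522.8 + 34900 − 2 × 118) = 34900 × 414404.8 / 449186.8 ≈ 32198 mm ≈ 32.2 m.

32.2 m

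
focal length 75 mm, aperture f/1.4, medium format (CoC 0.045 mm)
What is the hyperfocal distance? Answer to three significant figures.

89.4 m

Hyperfocal distance H = f²/(N·c) + f = 75²/(1.4 × 0.045) + 75 = 5625/0.063 + 75 ≈ 89360.7 mm ≈ 89.4 m.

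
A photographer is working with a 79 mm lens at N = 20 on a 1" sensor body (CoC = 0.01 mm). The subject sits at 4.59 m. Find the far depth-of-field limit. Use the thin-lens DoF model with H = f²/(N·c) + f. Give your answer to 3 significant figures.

5.37 m

Hyperfocal distance H = f²/(N·c) + f = 79²/(20 × 0.01) + 79 = 6241/0.2 + 79 ≈ 31284.0 mm ≈ 31.28 m.
Far limit Df = s·(H − f)/(H − s) = 4590 × (31284.0 − 79) / (31284.0 − 4590) = 4590 × 31205.0 / 26694.0 ≈ 5365.7 mm ≈ 5.37 m.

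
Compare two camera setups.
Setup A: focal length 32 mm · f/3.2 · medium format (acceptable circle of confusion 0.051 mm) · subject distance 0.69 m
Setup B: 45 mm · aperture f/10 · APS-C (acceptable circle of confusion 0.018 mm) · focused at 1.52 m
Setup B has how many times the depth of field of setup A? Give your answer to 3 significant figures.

Setup A: H = 32²/(3.2×0.051) + 32 ≈ 6306.5 mm; DoF = Df − Dn = 770.84 − 624.51 ≈ 146.33 mm.
Setup B: H = 45²/(10×0.018) + 45 ≈ 11295.0 mm; DoF = Df − Dn = 1749.36 − 1343.81 ≈ 405.55 mm.
Ratio = 405.55 / 146.33 ≈ 2.77.

2.77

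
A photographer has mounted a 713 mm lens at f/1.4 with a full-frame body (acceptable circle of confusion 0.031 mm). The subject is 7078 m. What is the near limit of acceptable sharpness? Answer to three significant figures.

4410 m

Hyperfocal distance H = f²/(N·c) + f = 713²/(1.4 × 0.031) + 713 = 508369/0.0434 + 713 ≈ 11714284.4 mm ≈ 11714 m.
Near limit Dn = s·(H − f)/(H + s − 2f) = 7078000 × (11714284.4 − 713) / (11714284.4 + 7078000 − 2 × 713) = 7078000 × 11713571.4 / 18790858.4 ≈ 4412180 mm ≈ 4410 m.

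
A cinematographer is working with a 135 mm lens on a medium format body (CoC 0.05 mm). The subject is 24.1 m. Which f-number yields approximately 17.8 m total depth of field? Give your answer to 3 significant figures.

f/5.01

Write h = H − f = f²/(N·c). The thin-lens limits are Dn = s·h/(h + (s−f)) and Df = s·h/(h − (s−f)), so DoF = Df − Dn = 2·s·(s−f)·h / (h² − (s−f)²).
That is a quadratic in h: DoF·h² − 2·s·(s−f)·h − DoF·(s−f)² = 0 ⇒ h = (s−f)·(s + √(s² + DoF²)) / DoF = 23965 × (24100 + √(24100² + 17800²)) / 17800 = 23965 × (24100 + 29960.8) / 17800 ≈ 72785 mm.
Then N = f²/(c·h) = 135² / (0.05 × 72785) = 18225 / 3639.2 ≈ 5.01.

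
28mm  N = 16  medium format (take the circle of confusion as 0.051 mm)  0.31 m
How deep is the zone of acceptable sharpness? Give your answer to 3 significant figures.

Hyperfocal distance H = f²/(N·c) + f = 28²/(16 × 0.051) + 28 = 784/0.816 + 28 ≈ 988.8 mm ≈ 0.989 m.
Near limit Dn = s·(H − f)/(H + s − 2f) = 310 × (988.8 − 28) / (988.8 + 310 − 2 × 28) = 310 × 960.8 / 1242.8 ≈ 239.66 mm.
Far limit Df = s·(H − f)/(H − s) = 310 × (988.8 − 28) / (988.8 − 310) = 310 × 960.8 / 678.8 ≈ 438.79 mm.
Depth of field = Df − Dn = 438.79 − 239.66 ≈ 199.13 mm.

199 mm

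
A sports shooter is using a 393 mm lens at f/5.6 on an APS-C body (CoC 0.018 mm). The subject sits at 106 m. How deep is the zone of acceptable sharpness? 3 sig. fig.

14.7 m

Hyperfocal distance H = f²/(N·c) + f = 393²/(5.6 × 0.018) + 393 = 154449/0.1008 + 393 ≈ 1532625.1 mm ≈ 1533 m.
Near limit Dn = s·(H − f)/(H + s − 2f) = 106000 × (1532625.1 − 393) / (1532625.1 + 106000 − 2 × 393) = 106000 × 1532232.1 / 1637839.1 ≈ 99165 mm.
Far limit Df = s·(H − f)/(H − s) = 106000 × (1532625.1 − 393) / (1532625.1 − 106000) = 106000 × 1532232.1 / 1426625.1 ≈ 113847 mm.
Depth of field = Df − Dn = 113847 − 99165 ≈ 14682 mm ≈ 14.7 m.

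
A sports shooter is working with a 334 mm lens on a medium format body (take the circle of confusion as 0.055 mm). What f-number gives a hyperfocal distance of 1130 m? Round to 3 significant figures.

Rearrange H = f²/(N·c) + f for N: N = f² / ((H − f)·c).
N = 334² / ((1130000 − 334) × 0.055) = 111556 / 62132 ≈ 1.80.

f/1.80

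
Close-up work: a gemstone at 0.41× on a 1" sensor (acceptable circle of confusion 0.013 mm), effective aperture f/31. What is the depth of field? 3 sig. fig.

4.79 mm

At magnification m, DoF ≈ 2·N_eff·c/m² = 2 × 31 × 0.013 / 0.41² = 0.806 / 0.1681 ≈ 4.79 mm.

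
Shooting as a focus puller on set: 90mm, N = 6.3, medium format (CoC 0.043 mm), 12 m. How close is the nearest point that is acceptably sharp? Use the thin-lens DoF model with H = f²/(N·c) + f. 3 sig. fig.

Hyperfocal distance H = f²/(N·c) + f = 90²/(6.3 × 0.043) + 90 = 8100/0.2709 + 90 ≈ 29990.3 mm ≈ 29.99 m.
Near limit Dn = s·(H − f)/(H + s − 2f) = 12000 × (29990.3 − 90) / (29990.3 + 12000 − 2 × 90) = 12000 × 29900.3 / 41810.3 ≈ 8581.7 mm ≈ 8.58 m.

8.58 m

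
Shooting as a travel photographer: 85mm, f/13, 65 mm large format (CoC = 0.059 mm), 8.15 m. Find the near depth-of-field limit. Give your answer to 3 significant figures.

4.39 m

Hyperfocal distance H = f²/(N·c) + f = 85²/(13 × 0.059) + 85 = 7225/0.767 + 85 ≈ 9504.8 mm ≈ 9.505 m.
Near limit Dn = s·(H − f)/(H + s − 2f) = 8150 × (9504.8 − 85) / (9504.8 + 8150 − 2 × 85) = 8150 × 9419.8 / 17484.8 ≈ 4390.8 mm ≈ 4.39 m.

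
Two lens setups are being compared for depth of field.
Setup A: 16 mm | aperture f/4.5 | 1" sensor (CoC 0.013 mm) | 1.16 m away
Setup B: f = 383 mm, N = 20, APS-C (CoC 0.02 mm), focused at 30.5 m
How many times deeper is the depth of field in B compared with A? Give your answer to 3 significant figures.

Setup A: H = 16²/(4.5×0.013) + 16 ≈ 4392.1 mm; DoF = Df − Dn = 1570.59 − 919.60 ≈ 650.99 mm.
Setup B: H = 383²/(20×0.02) + 383 ≈ 367105.5 mm; DoF = Df − Dn = 33228.9 − 28185.3 ≈ 5043.6 mm.
Ratio = 5043.6 / 650.99 ≈ 7.75.

7.75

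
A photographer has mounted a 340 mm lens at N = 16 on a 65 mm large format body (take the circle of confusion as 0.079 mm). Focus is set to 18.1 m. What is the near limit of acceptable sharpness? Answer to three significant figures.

Hyperfocal distance H = f²/(N·c) + f = 340²/(16 × 0.079) + 340 = 115600/1.264 + 340 ≈ 91795.7 mm ≈ 91.80 m.
Near limit Dn = s·(H − f)/(H + s − 2f) = 18100 × (91795.7 − 340) / (91795.7 + 18100 − 2 × 340) = 18100 × 91455.7 / 109215.7 ≈ 15157 mm ≈ 15.2 m.

15.2 m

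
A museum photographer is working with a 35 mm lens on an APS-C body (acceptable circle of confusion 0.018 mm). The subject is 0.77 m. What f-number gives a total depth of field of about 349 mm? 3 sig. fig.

Write h = H − f = f²/(N·c). The thin-lens limits are Dn = s·h/(h + (s−f)) and Df = s·h/(h − (s−f)), so DoF = Df − Dn = 2·s·(s−f)·h / (h² − (s−f)²).
That is a quadratic in h: DoF·h² − 2·s·(s−f)·h − DoF·(s−f)² = 0 ⇒ h = (s−f)·(s + √(s² + DoF²)) / DoF = 735 × (770 + √(770² + 349²)) / 349 = 735 × (770 + 845.400) / 349 ≈ 3402.1 mm.
Then N = f²/(c·h) = 35² / (0.018 × 3402.1) = 1225 / 61.237 ≈ 20.

f/20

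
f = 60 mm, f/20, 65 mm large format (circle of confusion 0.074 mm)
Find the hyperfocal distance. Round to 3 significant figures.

2.49 m

Hyperfocal distance H = f²/(N·c) + f = 60²/(20 × 0.074) + 60 = 3600/1.48 + 60 ≈ 2492.4 mm ≈ 2.49 m.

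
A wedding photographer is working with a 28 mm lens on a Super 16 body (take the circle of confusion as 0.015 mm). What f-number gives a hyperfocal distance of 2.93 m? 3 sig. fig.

f/18

Rearrange H = f²/(N·c) + f for N: N = f² / ((H − f)·c).
N = 28² / ((2930 − 28) × 0.015) = 784 / 43.53 ≈ 18.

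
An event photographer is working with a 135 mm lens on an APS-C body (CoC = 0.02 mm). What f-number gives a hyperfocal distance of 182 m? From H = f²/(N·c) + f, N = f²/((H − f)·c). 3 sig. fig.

Rearrange H = f²/(N·c) + f for N: N = f² / ((H − f)·c).
N = 135² / ((182000 − 135) × 0.02) = 18225 / 3637 ≈ 5.01.

f/5.01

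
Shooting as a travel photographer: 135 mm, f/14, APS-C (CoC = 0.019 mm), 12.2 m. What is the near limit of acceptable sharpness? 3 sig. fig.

Hyperfocal distance H = f²/(N·c) + f = 135²/(14 × 0.019) + 135 = 18225/0.266 + 135 ≈ 68650.0 mm ≈ 68.65 m.
Near limit Dn = s·(H − f)/(H + s − 2f) = 12200 × (68650.0 − 135) / (68650.0 + 12200 − 2 × 135) = 12200 × 68515.0 / 80580.0 ≈ 10373 mm ≈ 10.4 m.

10.4 m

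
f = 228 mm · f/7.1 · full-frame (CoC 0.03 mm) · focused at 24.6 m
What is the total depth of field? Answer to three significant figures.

Hyperfocal distance H = f²/(N·c) + f = 228²/(7.1 × 0.03) + 228 = 51984/0.213 + 228 ≈ 244284.3 mm ≈ 244.3 m.
Near limit Dn = s·(H − f)/(H + s − 2f) = 24600 × (244284.3 − 228) / (244284.3 + 24600 − 2 × 228) = 24600 × 244056.3 / 268428.3 ≈ 22366.4 mm.
Far limit Df = s·(H − f)/(H − s) = 24600 × (244284.3 − 228) / (244284.3 − 24600) = 24600 × 244056.3 / 219684.3 ≈ 27329.1 mm.
Depth of field = Df − Dn = 27329.1 − 22366.4 ≈ 4962.7 mm ≈ 4.96 m.

4.96 m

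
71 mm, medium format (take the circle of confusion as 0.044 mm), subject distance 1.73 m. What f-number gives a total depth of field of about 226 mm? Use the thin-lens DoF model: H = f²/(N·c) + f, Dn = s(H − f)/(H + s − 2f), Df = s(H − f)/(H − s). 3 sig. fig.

f/4.49

Write h = H − f = f²/(N·c). The thin-lens limits are Dn = s·h/(h + (s−f)) and Df = s·h/(h − (s−f)), so DoF = Df − Dn = 2·s·(s−f)·h / (h² − (s−f)²).
That is a quadratic in h: DoF·h² − 2·s·(s−f)·h − DoF·(s−f)² = 0 ⇒ h = (s−f)·(s + √(s² + DoF²)) / DoF = 1659 × (1730 + √(1730² + 226²)) / 226 = 1659 × (1730 + 1744.70) / 226 ≈ 25507 mm.
Then N = f²/(c·h) = 71² / (0.044 × 25507) = 5041 / 1122.3 ≈ 4.49.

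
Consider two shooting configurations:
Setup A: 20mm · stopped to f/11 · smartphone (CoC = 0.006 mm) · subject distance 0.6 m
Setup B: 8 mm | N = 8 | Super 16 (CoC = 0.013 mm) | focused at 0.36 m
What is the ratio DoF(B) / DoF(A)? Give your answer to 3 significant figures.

Setup A: H = 20²/(11×0.006) + 20 ≈ 6080.6 mm; DoF = Df − Dn = 663.50 − 547.60 ≈ 115.90 mm.
Setup B: H = 8²/(8×0.013) + 8 ≈ 623.4 mm; DoF = Df − Dn = 841.12 − 229.01 ≈ 612.11 mm.
Ratio = 612.11 / 115.90 ≈ 5.28.

5.28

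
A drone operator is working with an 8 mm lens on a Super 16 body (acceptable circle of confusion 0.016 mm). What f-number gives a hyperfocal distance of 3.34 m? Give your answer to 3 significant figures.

f/1.20

Rearrange H = f²/(N·c) + f for N: N = f² / ((H − f)·c).
N = 8² / ((3340 − 8) × 0.016) = 64 / 53.31 ≈ 1.20.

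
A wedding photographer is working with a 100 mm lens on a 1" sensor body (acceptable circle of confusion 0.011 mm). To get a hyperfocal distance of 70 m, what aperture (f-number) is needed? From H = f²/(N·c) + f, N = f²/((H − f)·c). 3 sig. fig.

f/13

Rearrange H = f²/(N·c) + f for N: N = f² / ((H − f)·c).
N = 100² / ((70000 − 100) × 0.011) = 10000 / 768.9 ≈ 13.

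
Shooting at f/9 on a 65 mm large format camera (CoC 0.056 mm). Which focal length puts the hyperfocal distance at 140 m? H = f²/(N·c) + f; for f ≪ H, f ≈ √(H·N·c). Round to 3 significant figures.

From H = f²/(N·c) + f, with f ≪ H: f ≈ √(H·N·c) = √(140000 × 9 × 0.056) = √70560 ≈ 265.6 mm.
Exact: f² + N·c·f − N·c·H = 0 ⇒ f = (−N·c + √((N·c)² + 4·N·c·H))/2 = (−0.504 + √282240)/2 ≈ 265.38 mm ≈ 265 mm.

265 mm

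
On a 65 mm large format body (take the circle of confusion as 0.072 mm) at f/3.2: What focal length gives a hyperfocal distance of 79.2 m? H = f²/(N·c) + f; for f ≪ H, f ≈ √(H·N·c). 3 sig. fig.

135 mm

From H = f²/(N·c) + f, with f ≪ H: f ≈ √(H·N·c) = √(79200 × 3.2 × 0.072) = √18248 ≈ 135.1 mm.
The +f correction barely moves this — solving exactly, f² + N·c·f − N·c·H = 0 ⇒ f = (−N·c + √((N·c)² + 4·N·c·H))/2 = (−0.2304 + √72991)/2 ≈ 134.97 mm, so f ≈ 135 mm.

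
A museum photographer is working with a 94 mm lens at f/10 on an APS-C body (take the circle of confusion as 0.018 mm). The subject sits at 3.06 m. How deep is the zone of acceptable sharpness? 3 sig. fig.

Hyperfocal distance H = f²/(N·c) + f = 94²/(10 × 0.018) + 94 = 8836/0.18 + 94 ≈ 49182.9 mm ≈ 49.18 m.
Near limit Dn = s·(H − f)/(H + s − 2f) = 3060 × (49182.9 − 94) / (49182.9 + 3060 − 2 × 94) = 3060 × 49088.9 / 52054.9 ≈ 2885.65 mm.
Far limit Df = s·(H − f)/(H − s) = 3060 × (49182.9 − 94) / (49182.9 − 3060) = 3060 × 49088.9 / 46122.9 ≈ 3256.78 mm.
Depth of field = Df − Dn = 3256.78 − 2885.65 ≈ 371.13 mm.

371 mm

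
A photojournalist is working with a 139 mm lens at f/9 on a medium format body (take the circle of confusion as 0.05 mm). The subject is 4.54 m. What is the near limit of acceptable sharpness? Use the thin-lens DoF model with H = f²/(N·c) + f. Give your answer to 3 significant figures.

Hyperfocal distance H = f²/(N·c) + f = 139²/(9 × 0.05) + 139 = 19321/0.45 + 139 ≈ 43074.6 mm ≈ 43.07 m.
Near limit Dn = s·(H − f)/(H + s − 2f) = 4540 × (43074.6 − 139) / (43074.6 + 4540 − 2 × 139) = 4540 × 42935.6 / 47336.6 ≈ 4117.9 mm ≈ 4.12 m.

4.12 m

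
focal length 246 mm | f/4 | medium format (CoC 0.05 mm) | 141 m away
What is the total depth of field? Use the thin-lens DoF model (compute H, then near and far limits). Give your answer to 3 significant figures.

Hyperfocal distance H = f²/(N·c) + f = 246²/(4 × 0.05) + 246 = 60516/0.2 + 246 ≈ 302826.0 mm ≈ 302.8 m.
Near limit Dn = s·(H − f)/(H + s − 2f) = 141000 × (302826.0 − 246) / (302826.0 + 141000 − 2 × 246) = 141000 × 302580.0 / 443334.0 ≈ 96234 mm.
Far limit Df = s·(H − f)/(H − s) = 141000 × (302826.0 − 246) / (302826.0 − 141000) = 141000 × 302580.0 / 161826.0 ≈ 263640 mm.
Depth of field = Df − Dn = 263640 − 96234 ≈ 167406 mm ≈ 167 m.

167 m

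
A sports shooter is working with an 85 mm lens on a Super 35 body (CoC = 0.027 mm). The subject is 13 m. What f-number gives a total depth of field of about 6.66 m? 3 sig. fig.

Write h = H − f = f²/(N·c). The thin-lens limits are Dn = s·h/(h + (s−f)) and Df = s·h/(h − (s−f)), so DoF = Df − Dn = 2·s·(s−f)·h / (h² − (s−f)²).
That is a quadratic in h: DoF·h² − 2·s·(s−f)·h − DoF·(s−f)² = 0 ⇒ h = (s−f)·(s + √(s² + DoF²)) / DoF = 12915 × (13000 + √(13000² + 6660²)) / 6660 = 12915 × (13000 + 14606.7) / 6660 ≈ 53535 mm.
Then N = f²/(c·h) = 85² / (0.027 × 53535) = 7225 / 1445.4 ≈ 5.

f/5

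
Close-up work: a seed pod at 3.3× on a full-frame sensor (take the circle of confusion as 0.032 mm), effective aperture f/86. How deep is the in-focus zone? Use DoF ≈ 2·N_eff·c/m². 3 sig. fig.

At magnification m, DoF ≈ 2·N_eff·c/m² = 2 × 86 × 0.032 / 3.3² = 5.504 / 10.89 ≈ 0.505 mm.

0.505 mm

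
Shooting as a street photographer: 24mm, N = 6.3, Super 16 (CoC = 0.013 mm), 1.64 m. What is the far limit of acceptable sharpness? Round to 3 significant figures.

Hyperfocal distance H = f²/(N·c) + f = 24²/(6.3 × 0.013) + 24 = 576/0.0819 + 24 ≈ 7057.0 mm ≈ 7.057 m.
Far limit Df = s·(H − f)/(H − s) = 1640 × (7057.0 − 24) / (7057.0 − 1640) = 1640 × 7033.0 / 5417.0 ≈ 2129.2 mm ≈ 2.13 m.

2.13 m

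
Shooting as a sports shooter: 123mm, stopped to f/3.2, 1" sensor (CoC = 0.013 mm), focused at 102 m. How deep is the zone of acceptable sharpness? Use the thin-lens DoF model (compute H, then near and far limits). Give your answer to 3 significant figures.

Hyperfocal distance H = f²/(N·c) + f = 123²/(3.2 × 0.013) + 123 = 15129/0.0416 + 123 ≈ 363800.9 mm ≈ 363.8 m.
Near limit Dn = s·(H − f)/(H + s − 2f) = 102000 × (363800.9 − 123) / (363800.9 + 102000 − 2 × 123) = 102000 × 363677.9 / 465554.9 ≈ 79679 mm.
Far limit Df = s·(H − f)/(H − s) = 102000 × (363800.9 − 123) / (363800.9 − 102000) = 102000 × 363677.9 / 261800.9 ≈ 141692 mm.
Depth of field = Df − Dn = 141692 − 79679 ≈ 62013 mm ≈ 62.0 m.

62.0 m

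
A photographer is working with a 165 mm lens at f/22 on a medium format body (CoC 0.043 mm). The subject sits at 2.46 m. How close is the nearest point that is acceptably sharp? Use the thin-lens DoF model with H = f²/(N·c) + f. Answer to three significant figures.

2.28 m

Hyperfocal distance H = f²/(N·c) + f = 165²/(22 × 0.043) + 165 = 27225/0.946 + 165 ≈ 28944.1 mm ≈ 28.94 m.
Near limit Dn = s·(H − f)/(H + s − 2f) = 2460 × (28944.1 − 165) / (28944.1 + 2460 − 2 × 165) = 2460 × 28779.1 / 31074.1 ≈ 2278.3 mm ≈ 2.28 m.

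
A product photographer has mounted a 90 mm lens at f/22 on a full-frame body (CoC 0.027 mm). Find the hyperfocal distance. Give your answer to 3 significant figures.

Hyperfocal distance H = f²/(N·c) + f = 90²/(22 × 0.027) + 90 = 8100/0.594 + 90 ≈ 13726.4 mm ≈ 13.7 m.

13.7 m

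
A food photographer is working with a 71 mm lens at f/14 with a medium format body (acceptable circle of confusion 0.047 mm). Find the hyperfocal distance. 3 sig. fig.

Hyperfocal distance H = f²/(N·c) + f = 71²/(14 × 0.047) + 71 = 5041/0.658 + 71 ≈ 7732.1 mm ≈ 7.73 m.

7.73 m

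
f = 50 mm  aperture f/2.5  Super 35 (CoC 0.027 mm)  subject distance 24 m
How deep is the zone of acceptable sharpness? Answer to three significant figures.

Hyperfocal distance H = f²/(N·c) + f = 50²/(2.5 × 0.027) + 50 = 2500/0.0675 + 50 ≈ 37087.0 mm ≈ 37.09 m.
Near limit Dn = s·(H − f)/(H + s − 2f) = 24000 × (37087.0 − 50) / (37087.0 + 24000 − 2 × 50) = 24000 × 37037.0 / 60987.0 ≈ 14575 mm.
Far limit Df = s·(H − f)/(H − s) = 24000 × (37087.0 − 50) / (37087.0 − 24000) = 24000 × 37037.0 / 13087.0 ≈ 67921 mm.
Depth of field = Df − Dn = 67921 − 14575 ≈ 53346 mm ≈ 53.3 m.

53.3 m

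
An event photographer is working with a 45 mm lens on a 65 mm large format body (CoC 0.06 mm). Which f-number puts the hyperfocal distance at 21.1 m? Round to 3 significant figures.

f/1.60

Rearrange H = f²/(N·c) + f for N: N = f² / ((H − f)·c).
N = 45² / ((21100 − 45) × 0.06) = 2025 / 1263 ≈ 1.60.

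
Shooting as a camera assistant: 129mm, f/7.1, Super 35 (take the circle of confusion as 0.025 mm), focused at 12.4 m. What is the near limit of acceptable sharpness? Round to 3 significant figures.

Hyperfocal distance H = f²/(N·c) + f = 129²/(7.1 × 0.025) + 129 = 16641/0.1775 + 129 ≈ 93881.1 mm ≈ 93.88 m.
Near limit Dn = s·(H − f)/(H + s − 2f) = 12400 × (93881.1 − 129) / (93881.1 + 12400 − 2 × 129) = 12400 × 93752.1 / 106023.1 ≈ 10965 mm ≈ 11.0 m.

11.0 m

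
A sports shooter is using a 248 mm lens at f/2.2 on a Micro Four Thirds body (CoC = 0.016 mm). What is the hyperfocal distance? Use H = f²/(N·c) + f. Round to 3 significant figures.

1750 m

Hyperfocal distance H = f²/(N·c) + f = 248²/(2.2 × 0.016) + 248 = 61504/0.0352 + 248 ≈ 1747520.7 mm ≈ 1750 m.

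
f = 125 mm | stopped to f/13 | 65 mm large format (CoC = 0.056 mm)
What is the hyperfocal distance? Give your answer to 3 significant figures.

Hyperfocal distance H = f²/(N·c) + f = 125²/(13 × 0.056) + 125 = 15625/0.728 + 125 ≈ 21587.9 mm ≈ 21.6 m.

21.6 m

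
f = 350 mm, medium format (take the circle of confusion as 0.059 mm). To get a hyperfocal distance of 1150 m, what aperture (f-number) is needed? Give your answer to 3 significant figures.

f/1.81

Rearrange H = f²/(N·c) + f for N: N = f² / ((H − f)·c).
N = 350² / ((1150000 − 350) × 0.059) = 122500 / 67829 ≈ 1.81.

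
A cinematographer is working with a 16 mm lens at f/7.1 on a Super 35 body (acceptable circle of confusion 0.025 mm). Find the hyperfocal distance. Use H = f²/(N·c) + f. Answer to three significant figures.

1.46 m

Hyperfocal distance H = f²/(N·c) + f = 16²/(7.1 × 0.025) + 16 = 256/0.1775 + 16 ≈ 1458.3 mm ≈ 1.46 m.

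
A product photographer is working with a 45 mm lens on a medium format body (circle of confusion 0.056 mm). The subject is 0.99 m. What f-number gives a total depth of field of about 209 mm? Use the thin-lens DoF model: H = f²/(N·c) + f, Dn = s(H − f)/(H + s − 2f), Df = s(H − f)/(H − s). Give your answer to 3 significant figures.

f/4

Write h = H − f = f²/(N·c). The thin-lens limits are Dn = s·h/(h + (s−f)) and Df = s·h/(h − (s−f)), so DoF = Df − Dn = 2·s·(s−f)·h / (h² − (s−f)²).
That is a quadratic in h: DoF·h² − 2·s·(s−f)·h − DoF·(s−f)² = 0 ⇒ h = (s−f)·(s + √(s² + DoF²)) / DoF = 945 × (990 + √(990² + 209²)) / 209 = 945 × (990 + 1011.82) / 209 ≈ 9051.3 mm.
Then N = f²/(c·h) = 45² / (0.056 × 9051.3) = 2025 / 506.87 ≈ 4.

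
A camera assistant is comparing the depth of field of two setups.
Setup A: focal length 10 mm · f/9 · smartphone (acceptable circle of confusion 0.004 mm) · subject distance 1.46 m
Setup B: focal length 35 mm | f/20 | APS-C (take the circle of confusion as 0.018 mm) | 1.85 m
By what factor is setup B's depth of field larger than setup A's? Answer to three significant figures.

Setup A: H = 10²/(9×0.004) + 10 ≈ 2787.8 mm; DoF = Df − Dn = 3054.4 − 959.3 ≈ 2095.1 mm.
Setup B: H = 35²/(20×0.018) + 35 ≈ 3437.8 mm; DoF = Df − Dn = 3964.7 − 1206.5 ≈ 2758.2 mm.
Ratio = 2758.2 / 2095.1 ≈ 1.32.

1.32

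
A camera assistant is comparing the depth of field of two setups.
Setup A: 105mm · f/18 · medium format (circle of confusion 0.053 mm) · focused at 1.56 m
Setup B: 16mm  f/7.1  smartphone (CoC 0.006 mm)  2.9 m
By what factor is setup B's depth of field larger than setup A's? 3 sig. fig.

Setup A: H = 105²/(18×0.053) + 105 ≈ 11661.6 mm; DoF = Df − Dn = 1784.70 − 1385.56 ≈ 399.14 mm.
Setup B: H = 16²/(7.1×0.006) + 16 ≈ 6025.4 mm; DoF = Df − Dn = 5576.0 − 1959.6 ≈ 3616.4 mm.
Ratio = 3616.4 / 399.14 ≈ 9.06.

9.06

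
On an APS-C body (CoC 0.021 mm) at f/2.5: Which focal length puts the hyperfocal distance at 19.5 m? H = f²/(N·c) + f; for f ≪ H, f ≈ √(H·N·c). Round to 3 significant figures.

From H = f²/(N·c) + f, with f ≪ H: f ≈ √(H·N·c) = √(19500 × 2.5 × 0.021) = √1023.8 ≈ 32.00 mm.
The +f correction barely moves this — solving exactly, f² + N·c·f − N·c·H = 0 ⇒ f = (−N·c + √((N·c)² + 4·N·c·H))/2 = (−0.0525 + √4095.0)/2 ≈ 31.970 mm, so f ≈ 32.0 mm.

32.0 mm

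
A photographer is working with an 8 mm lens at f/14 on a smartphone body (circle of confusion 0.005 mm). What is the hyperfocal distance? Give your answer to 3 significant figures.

0.922 m

Hyperfocal distance H = f²/(N·c) + f = 8²/(14 × 0.005) + 8 = 64/0.07 + 8 ≈ 922.3 mm ≈ 0.922 m.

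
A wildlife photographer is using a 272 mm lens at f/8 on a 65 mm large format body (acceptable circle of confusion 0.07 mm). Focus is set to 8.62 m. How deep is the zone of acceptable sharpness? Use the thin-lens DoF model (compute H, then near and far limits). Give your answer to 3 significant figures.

Hyperfocal distance H = f²/(N·c) + f = 272²/(8 × 0.07) + 272 = 73984/0.56 + 272 ≈ 132386.3 mm ≈ 132.4 m.
Near limit Dn = s·(H − f)/(H + s − 2f) = 8620 × (132386.3 − 272) / (132386.3 + 8620 − 2 × 272) = 8620 × 132114.3 / 140462.3 ≈ 8107.7 mm.
Far limit Df = s·(H − f)/(H − s) = 8620 × (132386.3 − 272) / (132386.3 − 8620) = 8620 × 132114.3 / 123766.3 ≈ 9201.4 mm.
Depth of field = Df − Dn = 9201.4 − 8107.7 ≈ 1093.7 mm ≈ 1.09 m.

1.09 m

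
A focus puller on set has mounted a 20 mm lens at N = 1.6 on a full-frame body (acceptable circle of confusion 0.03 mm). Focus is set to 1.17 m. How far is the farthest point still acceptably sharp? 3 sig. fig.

1.36 m

Hyperfocal distance H = f²/(N·c) + f = 20²/(1.6 × 0.03) + 20 = 400/0.048 + 20 ≈ 8353.3 mm ≈ 8.353 m.
Far limit Df = s·(H − f)/(H − s) = 1170 × (8353.3 − 20) / (8353.3 − 1170) = 1170 × 8333.3 / 7183.3 ≈ 1357.3 mm ≈ 1.36 m.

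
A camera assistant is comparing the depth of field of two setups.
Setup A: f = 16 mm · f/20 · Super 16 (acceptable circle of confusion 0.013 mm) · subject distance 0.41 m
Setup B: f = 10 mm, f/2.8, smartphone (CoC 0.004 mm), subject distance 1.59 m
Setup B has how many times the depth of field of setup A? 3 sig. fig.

1.49

Setup A: H = 16²/(20×0.013) + 16 ≈ 1000.6 mm; DoF = Df − Dn = 683.51 − 292.82 ≈ 390.69 mm.
Setup B: H = 10²/(2.8×0.004) + 10 ≈ 8938.6 mm; DoF = Df − Dn = 1931.86 − 1350.94 ≈ 580.92 mm.
Ratio = 580.92 / 390.69 ≈ 1.49.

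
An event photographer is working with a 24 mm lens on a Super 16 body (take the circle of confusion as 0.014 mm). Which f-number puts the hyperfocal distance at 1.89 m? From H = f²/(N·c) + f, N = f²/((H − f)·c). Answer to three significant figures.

f/22

Rearrange H = f²/(N·c) + f for N: N = f² / ((H − f)·c).
N = 24² / ((1890 − 24) × 0.014) = 576 / 26.12 ≈ 22.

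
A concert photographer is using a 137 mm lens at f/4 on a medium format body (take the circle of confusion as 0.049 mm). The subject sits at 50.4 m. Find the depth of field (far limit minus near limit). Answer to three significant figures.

73.0 m

Hyperfocal distance H = f²/(N·c) + f = 137²/(4 × 0.049) + 137 = 18769/0.196 + 137 ≈ 95897.2 mm ≈ 95.90 m.
Near limit Dn = s·(H − f)/(H + s − 2f) = 50400 × (95897.2 − 137) / (95897.2 + 50400 − 2 × 137) = 50400 × 95760.2 / 146023.2 ≈ 33052 mm.
Far limit Df = s·(H − f)/(H − s) = 50400 × (95897.2 − 137) / (95897.2 − 50400) = 50400 × 95760.2 / 45497.2 ≈ 106079 mm.
Depth of field = Df − Dn = 106079 − 33052 ≈ 73027 mm ≈ 73.0 m.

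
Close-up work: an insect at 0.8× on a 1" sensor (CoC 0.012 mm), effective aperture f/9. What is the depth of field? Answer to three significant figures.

0.337 mm

At magnification m, DoF ≈ 2·N_eff·c/m² = 2 × 9 × 0.012 / 0.8² = 0.216 / 0.64 ≈ 0.337 mm.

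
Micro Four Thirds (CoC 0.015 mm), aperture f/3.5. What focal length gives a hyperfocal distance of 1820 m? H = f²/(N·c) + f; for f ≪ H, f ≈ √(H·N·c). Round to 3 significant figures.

From H = f²/(N·c) + f, with f ≪ H: f ≈ √(H·N·c) = √(1820000 × 3.5 × 0.015) = √95550 ≈ 309.1 mm.
The +f correction barely moves this — solving exactly, f² + N·c·f − N·c·H = 0 ⇒ f = (−N·c + √((N·c)² + 4·N·c·H))/2 = (−0.0525 + √382200)/2 ≈ 309.09 mm, so f ≈ 309 mm.

309 mm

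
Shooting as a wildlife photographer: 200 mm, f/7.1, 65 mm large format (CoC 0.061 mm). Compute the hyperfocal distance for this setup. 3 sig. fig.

Hyperfocal distance H = f²/(N·c) + f = 200²/(7.1 × 0.061) + 200 = 40000/0.4331 + 200 ≈ 92557.4 mm ≈ 92.6 m.

92.6 m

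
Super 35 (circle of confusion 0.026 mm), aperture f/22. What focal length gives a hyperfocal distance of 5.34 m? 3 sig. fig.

From H = f²/(N·c) + f, with f ≪ H: f ≈ √(H·N·c) = √(5340 × 22 × 0.026) = √3054.5 ≈ 55.27 mm.
Exact: f² + N·c·f − N·c·H = 0 ⇒ f = (−N·c + √((N·c)² + 4·N·c·H))/2 = (−0.572 + √12218)/2 ≈ 54.982 mm ≈ 55.0 mm.

55.0 mm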